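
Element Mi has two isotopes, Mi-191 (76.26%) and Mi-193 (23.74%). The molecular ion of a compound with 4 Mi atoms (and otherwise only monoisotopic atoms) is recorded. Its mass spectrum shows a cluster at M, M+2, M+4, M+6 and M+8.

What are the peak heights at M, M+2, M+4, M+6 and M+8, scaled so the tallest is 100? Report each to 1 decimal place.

Expanding (0.7626 + 0.2374)^4:
P(M) = 0.7626^4 = 0.338211
P(M+2) = 4 × 0.7626^3 × 0.2374^1 = 0.421144
P(M+4) = 6 × 0.7626^2 × 0.2374^2 = 0.196656
P(M+6) = 4 × 0.7626^1 × 0.2374^3 = 0.040813
P(M+8) = 0.2374^4 = 0.003176
The M+2 peak is largest (0.421144); scaling to 100 gives 80.3 : 100.0 : 46.7 : 9.7 : 0.8.

80.3 : 100.0 : 46.7 : 9.7 : 0.8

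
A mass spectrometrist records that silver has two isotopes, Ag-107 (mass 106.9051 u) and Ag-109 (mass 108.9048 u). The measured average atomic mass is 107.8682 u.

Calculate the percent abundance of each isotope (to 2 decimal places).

Writing the weighted mean with unknown fraction x of Ag-107:
106.9051·x + 108.9048·(1 − x) = 107.8682
(106.9051 − 108.9048)·x = 107.8682 − 108.9048
x = -1.0366 / -1.9997 = 0.51838 → 51.84% Ag-107, 48.16% Ag-109.

Ag-107: 51.84%, Ag-109: 48.16%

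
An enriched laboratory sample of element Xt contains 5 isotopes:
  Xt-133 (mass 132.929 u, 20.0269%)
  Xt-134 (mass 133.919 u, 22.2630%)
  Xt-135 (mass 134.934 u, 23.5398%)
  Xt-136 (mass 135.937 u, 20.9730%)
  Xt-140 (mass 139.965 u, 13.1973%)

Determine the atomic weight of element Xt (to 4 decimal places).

135.1808 u

Average mass = Σ (abundance × isotope mass) = 0.200269 × 132.929 + 0.222630 × 133.919 + 0.235398 × 134.934 + 0.209730 × 135.937 + 0.131973 × 139.965
= 26.62156 + 29.81439 + 31.76319 + 28.51007 + 18.47160 = 135.18081 u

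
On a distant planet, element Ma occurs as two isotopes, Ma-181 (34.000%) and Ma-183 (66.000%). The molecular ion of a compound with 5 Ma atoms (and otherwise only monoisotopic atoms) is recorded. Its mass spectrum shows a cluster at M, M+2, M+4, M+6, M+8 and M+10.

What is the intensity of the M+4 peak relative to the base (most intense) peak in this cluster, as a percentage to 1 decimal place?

51.5%

Term probabilities: M 0.0045, M+2 0.0441, M+4 0.1712, M+6 0.3323, M+8 0.3226, M+10 0.1252. Base peak = M+6.
P(M+6) = C(5,3) × 0.34000^2 × 0.66000^3 = 10 × 0.1156 × 0.287496 = 0.332345 (base)
P(M+4) = C(5,2) × 0.34000^3 × 0.66000^2 = 10 × 0.039304 × 0.4356 = 0.171208
Relative intensity = 0.171208 / 0.332345 × 100 = 51.5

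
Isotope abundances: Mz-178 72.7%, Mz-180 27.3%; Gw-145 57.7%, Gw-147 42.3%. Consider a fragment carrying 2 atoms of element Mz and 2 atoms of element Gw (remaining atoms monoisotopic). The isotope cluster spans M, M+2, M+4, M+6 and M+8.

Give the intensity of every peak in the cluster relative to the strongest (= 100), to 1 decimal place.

Element Mz pattern (n=2): 0.528529 : 0.396942 : 0.074529
Element Gw pattern (n=2): 0.332929 : 0.488142 : 0.178929
Convolve the two distributions (both contribute in 2-u steps):
  M: 0.528529×0.332929 = 0.175963
  M+2: 0.528529×0.488142 + 0.396942×0.332929 = 0.390151
  M+4: 0.528529×0.178929 + 0.396942×0.488142 + 0.074529×0.332929 = 0.313146
  M+6: 0.396942×0.178929 + 0.074529×0.488142 = 0.107405
  M+8: 0.074529×0.178929 = 0.013335
Scale to base peak (0.390151) = 100: 45.1 : 100.0 : 80.3 : 27.5 : 3.4

45.1 : 100.0 : 80.3 : 27.5 : 3.4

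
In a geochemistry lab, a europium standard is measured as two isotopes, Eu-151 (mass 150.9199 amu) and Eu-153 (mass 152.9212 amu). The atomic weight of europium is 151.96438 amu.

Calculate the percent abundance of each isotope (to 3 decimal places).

Eu-151: 47.810%, Eu-153: 52.190%

With x = fraction of Eu-151 (so Eu-153 is 1 − x):
150.9199·x + 152.9212·(1 − x) = 151.96438
(150.9199 − 152.9212)·x = 151.96438 − 152.9212
x = -0.95682 / -2.0013 = 0.47810 → 47.810% Eu-151, 52.190% Eu-153.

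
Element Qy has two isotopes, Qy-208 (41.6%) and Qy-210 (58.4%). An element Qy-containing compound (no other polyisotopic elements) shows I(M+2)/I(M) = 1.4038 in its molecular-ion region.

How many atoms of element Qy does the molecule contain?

With n Qy atoms, P(M+2)/P(M) = C(n,1)·p^(n−1)q / p^n = n·q/p = n · 0.584/0.416.
n = 1.4038 × 0.416/0.584 = 1.00 ≈ 1

1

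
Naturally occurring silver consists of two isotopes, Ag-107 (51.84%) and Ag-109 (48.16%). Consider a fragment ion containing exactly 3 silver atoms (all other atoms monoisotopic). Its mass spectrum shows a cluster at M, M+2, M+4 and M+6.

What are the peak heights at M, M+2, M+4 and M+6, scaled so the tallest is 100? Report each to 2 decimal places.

35.88 : 100.00 : 92.90 : 28.77

Each Ag atom is independently Ag-107 (p = 0.5184) or Ag-109 (q = 0.4816); the cluster is the binomial expansion (p + q)^3.
P(M) = 0.5184^3 = 0.139314
P(M+2) = 3 × 0.5184^2 × 0.4816^1 = 0.388273
P(M+4) = 3 × 0.5184^1 × 0.4816^2 = 0.360711
P(M+6) = 0.4816^3 = 0.111702
The M+2 peak is largest (0.388273); scaling to 100 gives 35.88 : 100.00 : 92.90 : 28.77.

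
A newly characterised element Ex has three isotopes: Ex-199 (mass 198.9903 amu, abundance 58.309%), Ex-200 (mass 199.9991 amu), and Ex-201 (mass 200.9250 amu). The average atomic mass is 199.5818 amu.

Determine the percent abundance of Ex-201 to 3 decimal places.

The remaining 41.691% is split between Ex-200 (fraction x) and Ex-201 (fraction 0.41691 − x).
Substituting: 199.9991x + 200.9250(0.41691 − x) = 83.552545973
(199.9991 − 200.9250)x = -0.215095777  ⇒  x = 0.23231, y = 0.18460
Ex-200: 23.231%, Ex-201: 18.460%.

18.460%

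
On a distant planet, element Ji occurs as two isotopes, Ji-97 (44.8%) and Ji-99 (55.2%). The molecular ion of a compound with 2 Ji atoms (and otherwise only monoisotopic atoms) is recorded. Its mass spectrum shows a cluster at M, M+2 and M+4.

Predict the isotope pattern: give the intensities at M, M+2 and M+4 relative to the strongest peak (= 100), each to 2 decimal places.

The 2 Ji atoms are independent, so intensities follow the terms of (0.448 + 0.552)^2.
P(M) = 0.448^2 = 0.200704
P(M+2) = 2 × 0.448^1 × 0.552^1 = 0.494592
P(M+4) = 0.552^2 = 0.304704
The M+2 peak is largest (0.494592); scaling to 100 gives 40.58 : 100.00 : 61.61.

40.58 : 100.00 : 61.61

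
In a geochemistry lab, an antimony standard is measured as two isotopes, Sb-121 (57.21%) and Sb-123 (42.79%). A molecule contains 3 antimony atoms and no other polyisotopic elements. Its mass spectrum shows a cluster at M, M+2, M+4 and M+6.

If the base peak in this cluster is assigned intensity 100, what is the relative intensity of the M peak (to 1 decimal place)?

44.6

Binomial terms of (0.5721 + 0.4279)^3: M 0.1872, M+2 0.4202, M+4 0.3143, M+6 0.0783 → M+2 is the base peak.
P(M+2) = C(3,1) × 0.5721^2 × 0.4279^1 = 3 × 0.32729841 × 0.4279 = 0.420153 (base)
P(M) = C(3,0) × 0.5721^3 × 0.4279^0 = 1 × 0.18724742 × 1.0000 = 0.187247
Relative intensity = 0.187247 / 0.420153 × 100 = 44.6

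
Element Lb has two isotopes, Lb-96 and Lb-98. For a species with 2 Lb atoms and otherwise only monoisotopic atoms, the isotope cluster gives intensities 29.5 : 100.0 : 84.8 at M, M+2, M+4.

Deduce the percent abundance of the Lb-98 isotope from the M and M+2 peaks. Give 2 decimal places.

Write p for the Lb-96 fraction. I(M+2)/I(M) = [C(2,1)·p^1·(1−p)] / p^2 = 2·(1−p)/p = 100.0/29.5 = 3.3898
(1−p)/p = 3.3898/2 = 1.6949  ⇒  p = 1/(1 + 1.6949) = 0.3711
Lb-96: 37.11%, Lb-98: 62.89%.

62.89%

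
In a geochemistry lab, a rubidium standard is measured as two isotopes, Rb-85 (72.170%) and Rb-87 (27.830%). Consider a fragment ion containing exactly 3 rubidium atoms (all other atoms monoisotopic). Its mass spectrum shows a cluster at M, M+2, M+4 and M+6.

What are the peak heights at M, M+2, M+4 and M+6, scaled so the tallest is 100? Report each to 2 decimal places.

The 3 Rb atoms are independent, so intensities follow the terms of (0.72170 + 0.27830)^3.
P(M) = 0.72170^3 = 0.375898
P(M+2) = 3 × 0.72170^2 × 0.27830^1 = 0.434858
P(M+4) = 3 × 0.72170^1 × 0.27830^2 = 0.167689
P(M+6) = 0.27830^3 = 0.021555
The M+2 peak is largest (0.434858); scaling to 100 gives 86.44 : 100.00 : 38.56 : 4.96.

86.44 : 100.00 : 38.56 : 4.96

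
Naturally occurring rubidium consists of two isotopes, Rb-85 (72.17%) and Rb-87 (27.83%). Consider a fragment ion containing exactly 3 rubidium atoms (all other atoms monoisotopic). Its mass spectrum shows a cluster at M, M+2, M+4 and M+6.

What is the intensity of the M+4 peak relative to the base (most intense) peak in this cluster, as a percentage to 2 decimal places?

Binomial terms of (0.7217 + 0.2783)^3: M 0.3759, M+2 0.4349, M+4 0.1677, M+6 0.0216 → M+2 is the base peak.
P(M+2) = C(3,1) × 0.7217^2 × 0.2783^1 = 3 × 0.52085089 × 0.2783 = 0.434858 (base)
P(M+4) = C(3,2) × 0.7217^1 × 0.2783^2 = 3 × 0.7217 × 0.07745089 = 0.167689
Relative intensity = 0.167689 / 0.434858 × 100 = 38.56

38.56%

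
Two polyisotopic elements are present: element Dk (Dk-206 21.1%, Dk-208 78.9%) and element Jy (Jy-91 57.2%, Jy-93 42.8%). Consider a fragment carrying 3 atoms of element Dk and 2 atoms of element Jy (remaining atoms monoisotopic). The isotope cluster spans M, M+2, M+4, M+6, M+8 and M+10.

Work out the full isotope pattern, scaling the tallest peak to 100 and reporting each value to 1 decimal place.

0.8 : 10.5 : 48.9 : 100.0 : 83.8 : 24.1

Element Dk pattern (n=3): 0.00939393 : 0.10538121 : 0.39405579 : 0.49116907
Element Jy pattern (n=2): 0.327184 : 0.489632 : 0.183184
Convolve the two distributions (both contribute in 2-u steps):
  M: 0.00939393×0.327184 = 0.003074
  M+2: 0.00939393×0.489632 + 0.10538121×0.327184 = 0.039079
  M+4: 0.00939393×0.183184 + 0.10538121×0.489632 + 0.39405579×0.327184 = 0.182248
  M+6: 0.10538121×0.183184 + 0.39405579×0.489632 + 0.49116907×0.327184 = 0.372949
  M+8: 0.39405579×0.183184 + 0.49116907×0.489632 = 0.312677
  M+10: 0.49116907×0.183184 = 0.089974
Scale to base peak (0.372949) = 100: 0.8 : 10.5 : 48.9 : 100.0 : 83.8 : 24.1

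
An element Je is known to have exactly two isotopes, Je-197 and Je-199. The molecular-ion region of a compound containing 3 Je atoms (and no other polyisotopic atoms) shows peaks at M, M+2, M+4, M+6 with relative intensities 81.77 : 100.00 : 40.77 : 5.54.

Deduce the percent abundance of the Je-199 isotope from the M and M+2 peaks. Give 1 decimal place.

Let p = fractional abundance of Je-197. I(M+2)/I(M) = [C(3,1)·p^2·(1−p)] / p^3 = 3·(1−p)/p = 100.00/81.77 = 1.2229
(1−p)/p = 1.2229/3 = 0.4076  ⇒  p = 1/(1 + 0.4076) = 0.7104
Je-197: 71.0%, Je-199: 29.0%.

29.0%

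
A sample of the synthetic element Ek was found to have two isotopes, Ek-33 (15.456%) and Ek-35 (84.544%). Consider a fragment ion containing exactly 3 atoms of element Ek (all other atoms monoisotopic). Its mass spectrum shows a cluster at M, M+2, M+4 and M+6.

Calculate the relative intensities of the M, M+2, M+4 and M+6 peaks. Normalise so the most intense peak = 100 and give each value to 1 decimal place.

The 3 Ek atoms are independent, so intensities follow the terms of (0.15456 + 0.84544)^3.
P(M) = 0.15456^3 = 0.003692
P(M+2) = 3 × 0.15456^2 × 0.84544^1 = 0.060590
P(M+4) = 3 × 0.15456^1 × 0.84544^2 = 0.331424
P(M+6) = 0.84544^3 = 0.604294
The M+6 peak is largest (0.604294); scaling to 100 gives 0.6 : 10.0 : 54.8 : 100.0.

0.6 : 10.0 : 54.8 : 100.0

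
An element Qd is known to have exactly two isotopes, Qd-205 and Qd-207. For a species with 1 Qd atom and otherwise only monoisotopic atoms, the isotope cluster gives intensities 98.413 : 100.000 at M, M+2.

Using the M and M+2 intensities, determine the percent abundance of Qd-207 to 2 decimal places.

If p is the fraction of Qd that is Qd-205, then I(M+2)/I(M) = [C(1,1)·p^0·(1−p)] / p^1 = 1·(1−p)/p = 100.000/98.413 = 1.0161
(1−p)/p = 1.0161/1 = 1.0161  ⇒  p = 1/(1 + 1.0161) = 0.4960
Qd-205: 49.60%, Qd-207: 50.40%.

50.40%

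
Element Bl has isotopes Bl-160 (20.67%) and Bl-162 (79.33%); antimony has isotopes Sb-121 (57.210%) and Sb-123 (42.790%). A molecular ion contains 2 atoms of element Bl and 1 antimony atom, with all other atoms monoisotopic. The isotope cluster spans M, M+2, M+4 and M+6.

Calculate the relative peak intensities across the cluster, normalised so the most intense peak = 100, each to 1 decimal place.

Element Bl pattern (n=2): 0.04272489 : 0.32795022 : 0.62932489
Antimony pattern (n=1): 0.5721 : 0.4279
Convolve the two distributions (both contribute in 2-u steps):
  M: 0.04272489×0.5721 = 0.024443
  M+2: 0.04272489×0.4279 + 0.32795022×0.5721 = 0.205902
  M+4: 0.32795022×0.4279 + 0.62932489×0.5721 = 0.500367
  M+6: 0.62932489×0.4279 = 0.269288
Scale to base peak (0.500367) = 100: 4.9 : 41.2 : 100.0 : 53.8

4.9 : 41.2 : 100.0 : 53.8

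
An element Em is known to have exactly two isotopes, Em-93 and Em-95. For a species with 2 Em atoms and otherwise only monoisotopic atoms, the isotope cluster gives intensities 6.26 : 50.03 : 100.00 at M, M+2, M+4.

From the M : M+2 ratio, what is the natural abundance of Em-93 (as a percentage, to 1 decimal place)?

Write p for the Em-93 fraction. I(M+2)/I(M) = [C(2,1)·p^1·(1−p)] / p^2 = 2·(1−p)/p = 50.03/6.26 = 7.9920
(1−p)/p = 7.9920/2 = 3.9960  ⇒  p = 1/(1 + 3.9960) = 0.2002
Em-93: 20.0%, Em-95: 80.0%.

20.0%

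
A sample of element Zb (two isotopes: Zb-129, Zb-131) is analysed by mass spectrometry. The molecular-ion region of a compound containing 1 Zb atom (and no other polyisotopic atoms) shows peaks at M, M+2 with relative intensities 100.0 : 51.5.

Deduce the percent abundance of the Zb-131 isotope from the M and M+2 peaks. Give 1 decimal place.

Let p = fractional abundance of Zb-129. I(M+2)/I(M) = [C(1,1)·p^0·(1−p)] / p^1 = 1·(1−p)/p = 51.5/100.0 = 0.5150
(1−p)/p = 0.5150/1 = 0.5150  ⇒  p = 1/(1 + 0.5150) = 0.6601
Zb-129: 66.0%, Zb-131: 34.0%.

34.0%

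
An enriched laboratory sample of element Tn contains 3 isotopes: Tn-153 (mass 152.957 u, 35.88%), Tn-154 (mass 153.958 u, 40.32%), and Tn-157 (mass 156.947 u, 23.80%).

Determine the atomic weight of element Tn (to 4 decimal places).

154.3102 u

Average mass = Σ (abundance × isotope mass) = 0.3588 × 152.957 + 0.4032 × 153.958 + 0.2380 × 156.947
= 54.88097 + 62.07587 + 37.35339 = 154.31023 u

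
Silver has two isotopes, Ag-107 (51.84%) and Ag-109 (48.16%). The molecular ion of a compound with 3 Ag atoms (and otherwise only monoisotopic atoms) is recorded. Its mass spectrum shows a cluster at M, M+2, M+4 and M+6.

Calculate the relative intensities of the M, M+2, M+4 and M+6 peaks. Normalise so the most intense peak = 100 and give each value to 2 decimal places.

35.88 : 100.00 : 92.90 : 28.77

Each Ag atom is independently Ag-107 (p = 0.5184) or Ag-109 (q = 0.4816); the cluster is the binomial expansion (p + q)^3.
P(M) = 0.5184^3 = 0.139314
P(M+2) = 3 × 0.5184^2 × 0.4816^1 = 0.388273
P(M+4) = 3 × 0.5184^1 × 0.4816^2 = 0.360711
P(M+6) = 0.4816^3 = 0.111702
The M+2 peak is largest (0.388273); scaling to 100 gives 35.88 : 100.00 : 92.90 : 28.77.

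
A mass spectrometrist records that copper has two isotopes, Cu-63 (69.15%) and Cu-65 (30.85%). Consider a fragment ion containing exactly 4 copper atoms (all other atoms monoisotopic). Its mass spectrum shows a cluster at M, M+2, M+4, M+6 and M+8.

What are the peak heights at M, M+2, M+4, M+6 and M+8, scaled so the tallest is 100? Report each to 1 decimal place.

56.0 : 100.0 : 66.9 : 19.9 : 2.2

Expanding (0.6915 + 0.3085)^4:
P(M) = 0.6915^4 = 0.228649
P(M+2) = 4 × 0.6915^3 × 0.3085^1 = 0.408030
P(M+4) = 6 × 0.6915^2 × 0.3085^2 = 0.273052
P(M+6) = 4 × 0.6915^1 × 0.3085^3 = 0.081212
P(M+8) = 0.3085^4 = 0.009058
The M+2 peak is largest (0.408030); scaling to 100 gives 56.0 : 100.0 : 66.9 : 19.9 : 2.2.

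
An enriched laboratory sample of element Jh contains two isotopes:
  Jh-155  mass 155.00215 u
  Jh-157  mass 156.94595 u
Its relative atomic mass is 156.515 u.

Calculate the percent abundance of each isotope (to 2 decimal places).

With x = fraction of Jh-155 (so Jh-157 is 1 − x):
155.00215·x + 156.94595·(1 − x) = 156.515
(155.00215 − 156.94595)·x = 156.515 − 156.94595
x = -0.43095 / -1.94380 = 0.22170 → 22.17% Jh-155, 77.83% Jh-157.

Jh-155: 22.17%, Jh-157: 77.83%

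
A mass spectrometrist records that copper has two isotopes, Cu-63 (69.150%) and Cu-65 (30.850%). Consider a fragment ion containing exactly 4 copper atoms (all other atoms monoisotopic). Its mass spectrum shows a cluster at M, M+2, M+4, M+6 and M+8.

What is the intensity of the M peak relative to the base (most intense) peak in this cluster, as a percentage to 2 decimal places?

56.04%

Binomial terms of (0.69150 + 0.30850)^4: M 0.2286, M+2 0.4080, M+4 0.2731, M+6 0.0812, M+8 0.0091 → M+2 is the base peak.
P(M+2) = C(4,1) × 0.69150^3 × 0.30850^1 = 4 × 0.33065611 × 0.3085 = 0.408030 (base)
P(M) = C(4,0) × 0.69150^4 × 0.30850^0 = 1 × 0.2286487 × 1.0000 = 0.228649
Relative intensity = 0.228649 / 0.408030 × 100 = 56.04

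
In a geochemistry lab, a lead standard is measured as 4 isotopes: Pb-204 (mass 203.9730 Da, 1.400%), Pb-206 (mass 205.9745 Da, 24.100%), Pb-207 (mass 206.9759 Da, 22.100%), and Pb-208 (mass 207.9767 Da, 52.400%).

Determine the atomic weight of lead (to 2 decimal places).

207.22 Da

Average mass = Σ (abundance × isotope mass) = 0.01400 × 203.9730 + 0.24100 × 205.9745 + 0.22100 × 206.9759 + 0.52400 × 207.9767
= 2.85562 + 49.63985 + 45.74167 + 108.97979 = 207.21693 Da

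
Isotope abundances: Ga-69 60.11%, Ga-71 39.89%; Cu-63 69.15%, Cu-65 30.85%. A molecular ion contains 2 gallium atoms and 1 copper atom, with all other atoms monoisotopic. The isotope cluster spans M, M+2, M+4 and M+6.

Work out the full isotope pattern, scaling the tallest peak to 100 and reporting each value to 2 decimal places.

Gallium pattern (n=2): 0.36132121 : 0.47955758 : 0.15912121
Copper pattern (n=1): 0.6915 : 0.3085
Convolve the two distributions (both contribute in 2-u steps):
  M: 0.36132121×0.6915 = 0.249854
  M+2: 0.36132121×0.3085 + 0.47955758×0.6915 = 0.443082
  M+4: 0.47955758×0.3085 + 0.15912121×0.6915 = 0.257976
  M+6: 0.15912121×0.3085 = 0.049089
Scale to base peak (0.443082) = 100: 56.39 : 100.00 : 58.22 : 11.08

56.39 : 100.00 : 58.22 : 11.08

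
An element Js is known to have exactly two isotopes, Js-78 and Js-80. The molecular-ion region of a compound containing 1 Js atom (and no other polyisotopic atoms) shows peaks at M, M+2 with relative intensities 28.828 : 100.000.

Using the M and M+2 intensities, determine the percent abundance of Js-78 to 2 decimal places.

Write p for the Js-78 fraction. I(M+2)/I(M) = [C(1,1)·p^0·(1−p)] / p^1 = 1·(1−p)/p = 100.000/28.828 = 3.4688
(1−p)/p = 3.4688/1 = 3.4688  ⇒  p = 1/(1 + 3.4688) = 0.2238
Js-78: 22.38%, Js-80: 77.62%.

22.38%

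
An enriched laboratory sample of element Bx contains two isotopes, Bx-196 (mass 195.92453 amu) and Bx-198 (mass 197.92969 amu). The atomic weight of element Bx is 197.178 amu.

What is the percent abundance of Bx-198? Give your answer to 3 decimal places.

Writing the weighted mean with unknown fraction x of Bx-196:
195.92453·x + 197.92969·(1 − x) = 197.178
(195.92453 − 197.92969)·x = 197.178 − 197.92969
x = -0.75169 / -2.00516 = 0.37488 → 37.488% Bx-196, 62.512% Bx-198.

62.512%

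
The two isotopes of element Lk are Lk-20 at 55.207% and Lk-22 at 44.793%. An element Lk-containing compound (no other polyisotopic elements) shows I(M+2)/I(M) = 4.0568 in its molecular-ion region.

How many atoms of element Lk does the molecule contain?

5

The M+2/M ratio from n Lk atoms is n · q/p = n · 0.44793/0.55207.
n = 4.0568 × 0.55207/0.44793 = 5.00 ≈ 5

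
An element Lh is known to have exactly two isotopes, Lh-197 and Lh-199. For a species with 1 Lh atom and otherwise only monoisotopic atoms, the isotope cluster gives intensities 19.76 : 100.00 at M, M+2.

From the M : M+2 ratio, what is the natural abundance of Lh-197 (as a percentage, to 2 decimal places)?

If p is the fraction of Lh that is Lh-197, then I(M+2)/I(M) = [C(1,1)·p^0·(1−p)] / p^1 = 1·(1−p)/p = 100.00/19.76 = 5.0607
(1−p)/p = 5.0607/1 = 5.0607  ⇒  p = 1/(1 + 5.0607) = 0.1650
Lh-197: 16.50%, Lh-199: 83.50%.

16.50%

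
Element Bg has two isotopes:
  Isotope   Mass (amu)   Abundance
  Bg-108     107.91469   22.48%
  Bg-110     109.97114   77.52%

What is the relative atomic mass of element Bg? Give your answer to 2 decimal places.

109.51 amu

Weight each isotope mass by its fractional abundance: 0.2248 × 107.91469 + 0.7752 × 109.97114
= 24.259222 + 85.249628 = 109.508850 amu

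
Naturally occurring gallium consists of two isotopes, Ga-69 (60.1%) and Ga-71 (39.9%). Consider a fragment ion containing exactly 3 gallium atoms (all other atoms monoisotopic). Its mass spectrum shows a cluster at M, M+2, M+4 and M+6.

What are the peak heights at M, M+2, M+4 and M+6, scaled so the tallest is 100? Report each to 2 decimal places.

Each Ga atom is independently Ga-69 (p = 0.601) or Ga-71 (q = 0.399); the cluster is the binomial expansion (p + q)^3.
P(M) = 0.601^3 = 0.217082
P(M+2) = 3 × 0.601^2 × 0.399^1 = 0.432358
P(M+4) = 3 × 0.601^1 × 0.399^2 = 0.287039
P(M+6) = 0.399^3 = 0.063521
The M+2 peak is largest (0.432358); scaling to 100 gives 50.21 : 100.00 : 66.39 : 14.69.

50.21 : 100.00 : 66.39 : 14.69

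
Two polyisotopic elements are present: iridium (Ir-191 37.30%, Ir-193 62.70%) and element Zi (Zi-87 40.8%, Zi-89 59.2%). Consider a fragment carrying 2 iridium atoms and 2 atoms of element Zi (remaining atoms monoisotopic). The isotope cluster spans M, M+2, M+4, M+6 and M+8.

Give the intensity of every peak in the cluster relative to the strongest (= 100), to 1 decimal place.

Iridium pattern (n=2): 0.139129 : 0.467742 : 0.393129
Element Zi pattern (n=2): 0.166464 : 0.483072 : 0.350464
Convolve the two distributions (both contribute in 2-u steps):
  M: 0.139129×0.166464 = 0.023160
  M+2: 0.139129×0.483072 + 0.467742×0.166464 = 0.145072
  M+4: 0.139129×0.350464 + 0.467742×0.483072 + 0.393129×0.166464 = 0.340155
  M+6: 0.467742×0.350464 + 0.393129×0.483072 = 0.353836
  M+8: 0.393129×0.350464 = 0.137778
Scale to base peak (0.353836) = 100: 6.5 : 41.0 : 96.1 : 100.0 : 38.9

6.5 : 41.0 : 96.1 : 100.0 : 38.9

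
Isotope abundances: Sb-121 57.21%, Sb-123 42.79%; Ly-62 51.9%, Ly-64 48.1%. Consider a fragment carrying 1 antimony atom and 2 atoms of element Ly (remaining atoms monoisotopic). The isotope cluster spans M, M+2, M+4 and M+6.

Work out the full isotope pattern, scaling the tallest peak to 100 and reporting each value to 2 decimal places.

38.44 : 100.00 : 86.31 : 24.69

Antimony pattern (n=1): 0.5721 : 0.4279
Element Ly pattern (n=2): 0.269361 : 0.499278 : 0.231361
Convolve the two distributions (both contribute in 2-u steps):
  M: 0.5721×0.269361 = 0.154101
  M+2: 0.5721×0.499278 + 0.4279×0.269361 = 0.400897
  M+4: 0.5721×0.231361 + 0.4279×0.499278 = 0.346003
  M+6: 0.4279×0.231361 = 0.098999
Scale to base peak (0.400897) = 100: 38.44 : 100.00 : 86.31 : 24.69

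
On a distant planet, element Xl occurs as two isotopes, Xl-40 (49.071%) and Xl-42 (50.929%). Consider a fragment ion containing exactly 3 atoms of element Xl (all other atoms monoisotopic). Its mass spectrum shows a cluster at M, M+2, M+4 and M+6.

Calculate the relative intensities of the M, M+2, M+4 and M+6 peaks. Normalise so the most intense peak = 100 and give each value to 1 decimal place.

30.9 : 96.4 : 100.0 : 34.6

The 3 Xl atoms are independent, so intensities follow the terms of (0.49071 + 0.50929)^3.
P(M) = 0.49071^3 = 0.118161
P(M+2) = 3 × 0.49071^2 × 0.50929^1 = 0.367905
P(M+4) = 3 × 0.49071^1 × 0.50929^2 = 0.381836
P(M+6) = 0.50929^3 = 0.132098
The M+4 peak is largest (0.381836); scaling to 100 gives 30.9 : 96.4 : 100.0 : 34.6.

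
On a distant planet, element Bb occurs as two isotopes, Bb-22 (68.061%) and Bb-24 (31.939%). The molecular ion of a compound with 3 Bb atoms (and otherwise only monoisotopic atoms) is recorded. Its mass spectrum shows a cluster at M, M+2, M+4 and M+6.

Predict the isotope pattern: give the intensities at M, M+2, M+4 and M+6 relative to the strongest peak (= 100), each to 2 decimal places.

71.03 : 100.00 : 46.93 : 7.34

The 3 Bb atoms are independent, so intensities follow the terms of (0.68061 + 0.31939)^3.
P(M) = 0.68061^3 = 0.315279
P(M+2) = 3 × 0.68061^2 × 0.31939^1 = 0.443853
P(M+4) = 3 × 0.68061^1 × 0.31939^2 = 0.208287
P(M+6) = 0.31939^3 = 0.032581
The M+2 peak is largest (0.443853); scaling to 100 gives 71.03 : 100.00 : 46.93 : 7.34.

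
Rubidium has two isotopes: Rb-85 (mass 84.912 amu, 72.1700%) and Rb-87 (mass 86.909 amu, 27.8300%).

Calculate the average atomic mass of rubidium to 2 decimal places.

85.47 amu

Weight each isotope mass by its fractional abundance: 0.721700 × 84.912 + 0.278300 × 86.909
= 61.2810 + 24.1868 = 85.4678 amu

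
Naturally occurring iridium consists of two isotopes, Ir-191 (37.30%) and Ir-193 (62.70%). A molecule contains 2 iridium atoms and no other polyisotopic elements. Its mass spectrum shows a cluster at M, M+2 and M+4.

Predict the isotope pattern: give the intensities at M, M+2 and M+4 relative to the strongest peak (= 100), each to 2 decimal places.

29.74 : 100.00 : 84.05

Each Ir atom is independently Ir-191 (p = 0.3730) or Ir-193 (q = 0.6270); the cluster is the binomial expansion (p + q)^2.
P(M) = 0.3730^2 = 0.139129
P(M+2) = 2 × 0.3730^1 × 0.6270^1 = 0.467742
P(M+4) = 0.6270^2 = 0.393129
The M+2 peak is largest (0.467742); scaling to 100 gives 29.74 : 100.00 : 84.05.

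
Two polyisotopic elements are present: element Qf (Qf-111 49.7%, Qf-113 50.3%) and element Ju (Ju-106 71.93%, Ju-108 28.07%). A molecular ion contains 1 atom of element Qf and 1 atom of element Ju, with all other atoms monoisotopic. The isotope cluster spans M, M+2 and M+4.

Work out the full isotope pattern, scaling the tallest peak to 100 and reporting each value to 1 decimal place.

Element Qf pattern (n=1): 0.4970 : 0.5030
Element Ju pattern (n=1): 0.7193 : 0.2807
Convolve the two distributions (both contribute in 2-u steps):
  M: 0.4970×0.7193 = 0.357492
  M+2: 0.4970×0.2807 + 0.5030×0.7193 = 0.501316
  M+4: 0.5030×0.2807 = 0.141192
Scale to base peak (0.501316) = 100: 71.3 : 100.0 : 28.2

71.3 : 100.0 : 28.2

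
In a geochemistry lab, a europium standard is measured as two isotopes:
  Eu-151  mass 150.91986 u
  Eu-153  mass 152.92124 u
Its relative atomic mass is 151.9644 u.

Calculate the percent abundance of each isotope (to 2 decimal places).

Eu-151: 47.81%, Eu-153: 52.19%

With x = fraction of Eu-151 (so Eu-153 is 1 − x):
150.91986·x + 152.92124·(1 − x) = 151.9644
(150.91986 − 152.92124)·x = 151.9644 − 152.92124
x = -0.95684 / -2.00138 = 0.47809 → 47.81% Eu-151, 52.19% Eu-153.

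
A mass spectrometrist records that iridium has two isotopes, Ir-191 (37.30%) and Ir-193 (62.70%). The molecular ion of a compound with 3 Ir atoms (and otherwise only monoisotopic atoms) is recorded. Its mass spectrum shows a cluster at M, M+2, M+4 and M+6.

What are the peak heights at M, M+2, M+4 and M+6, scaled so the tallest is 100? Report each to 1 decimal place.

11.8 : 59.5 : 100.0 : 56.0

Expanding (0.3730 + 0.6270)^3:
P(M) = 0.3730^3 = 0.051895
P(M+2) = 3 × 0.3730^2 × 0.6270^1 = 0.261702
P(M+4) = 3 × 0.3730^1 × 0.6270^2 = 0.439911
P(M+6) = 0.6270^3 = 0.246492
The M+4 peak is largest (0.439911); scaling to 100 gives 11.8 : 59.5 : 100.0 : 56.0.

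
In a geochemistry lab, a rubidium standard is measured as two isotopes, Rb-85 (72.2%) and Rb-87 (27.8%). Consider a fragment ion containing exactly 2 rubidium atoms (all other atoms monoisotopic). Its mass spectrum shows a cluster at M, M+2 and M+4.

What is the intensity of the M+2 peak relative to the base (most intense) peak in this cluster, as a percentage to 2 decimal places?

(0.722 + 0.278)^2 gives M 0.5213, M+2 0.4014, M+4 0.0773; the largest is M.
P(M) = C(2,0) × 0.722^2 × 0.278^0 = 1 × 0.521284 × 1.0000 = 0.521284 (base)
P(M+2) = C(2,1) × 0.722^1 × 0.278^1 = 2 × 0.7220 × 0.2780 = 0.401432
Relative intensity = 0.401432 / 0.521284 × 100 = 77.01

77.01%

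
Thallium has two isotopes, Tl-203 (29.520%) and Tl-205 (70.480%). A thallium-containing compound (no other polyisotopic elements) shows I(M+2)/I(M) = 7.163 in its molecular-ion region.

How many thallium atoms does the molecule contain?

For n independent Tl atoms, I(M+2)/I(M) = n · (abundance Tl-205) / (abundance Tl-203) = n · 0.70480/0.29520.
n = 7.163 × 0.29520/0.70480 = 3.00 ≈ 3

3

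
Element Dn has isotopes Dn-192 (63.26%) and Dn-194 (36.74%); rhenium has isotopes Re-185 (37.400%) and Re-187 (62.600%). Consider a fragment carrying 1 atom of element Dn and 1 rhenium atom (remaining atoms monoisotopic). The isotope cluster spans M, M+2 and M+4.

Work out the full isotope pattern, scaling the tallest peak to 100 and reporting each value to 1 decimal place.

44.4 : 100.0 : 43.1

Element Dn pattern (n=1): 0.6326 : 0.3674
Rhenium pattern (n=1): 0.3740 : 0.6260
Convolve the two distributions (both contribute in 2-u steps):
  M: 0.6326×0.3740 = 0.236592
  M+2: 0.6326×0.6260 + 0.3674×0.3740 = 0.533415
  M+4: 0.3674×0.6260 = 0.229992
Scale to base peak (0.533415) = 100: 44.4 : 100.0 : 43.1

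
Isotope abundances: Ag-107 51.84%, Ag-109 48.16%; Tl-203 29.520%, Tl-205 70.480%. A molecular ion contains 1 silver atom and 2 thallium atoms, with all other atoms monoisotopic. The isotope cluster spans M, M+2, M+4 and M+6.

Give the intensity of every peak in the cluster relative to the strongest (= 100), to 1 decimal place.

Silver pattern (n=1): 0.5184 : 0.4816
Thallium pattern (n=2): 0.08714304 : 0.41611392 : 0.49674304
Convolve the two distributions (both contribute in 2-u steps):
  M: 0.5184×0.08714304 = 0.045175
  M+2: 0.5184×0.41611392 + 0.4816×0.08714304 = 0.257682
  M+4: 0.5184×0.49674304 + 0.4816×0.41611392 = 0.457912
  M+6: 0.4816×0.49674304 = 0.239231
Scale to base peak (0.457912) = 100: 9.9 : 56.3 : 100.0 : 52.2

9.9 : 56.3 : 100.0 : 52.2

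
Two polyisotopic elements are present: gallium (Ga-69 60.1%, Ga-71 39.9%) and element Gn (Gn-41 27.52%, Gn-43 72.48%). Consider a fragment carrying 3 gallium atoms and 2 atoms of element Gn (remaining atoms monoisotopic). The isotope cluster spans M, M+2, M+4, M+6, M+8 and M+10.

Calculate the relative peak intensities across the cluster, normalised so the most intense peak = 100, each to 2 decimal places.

4.75 : 34.45 : 88.98 : 100.00 : 50.84 : 9.63

Gallium pattern (n=3): 0.2170818 : 0.4323576 : 0.2870394 : 0.0635212
Element Gn pattern (n=2): 0.07573504 : 0.39892992 : 0.52533504
Convolve the two distributions (both contribute in 2-u steps):
  M: 0.2170818×0.07573504 = 0.016441
  M+2: 0.2170818×0.39892992 + 0.4323576×0.07573504 = 0.119345
  M+4: 0.2170818×0.52533504 + 0.4323576×0.39892992 + 0.2870394×0.07573504 = 0.308260
  M+6: 0.4323576×0.52533504 + 0.2870394×0.39892992 + 0.0635212×0.07573504 = 0.346452
  M+8: 0.2870394×0.52533504 + 0.0635212×0.39892992 = 0.176132
  M+10: 0.0635212×0.52533504 = 0.033370
Scale to base peak (0.346452) = 100: 4.75 : 34.45 : 88.98 : 100.00 : 50.84 : 9.63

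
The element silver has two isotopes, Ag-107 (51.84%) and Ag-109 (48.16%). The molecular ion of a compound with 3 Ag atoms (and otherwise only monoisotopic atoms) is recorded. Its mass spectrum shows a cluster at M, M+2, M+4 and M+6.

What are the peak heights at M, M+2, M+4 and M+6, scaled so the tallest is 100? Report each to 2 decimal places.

35.88 : 100.00 : 92.90 : 28.77

Each Ag atom is independently Ag-107 (p = 0.5184) or Ag-109 (q = 0.4816); the cluster is the binomial expansion (p + q)^3.
P(M) = 0.5184^3 = 0.139314
P(M+2) = 3 × 0.5184^2 × 0.4816^1 = 0.388273
P(M+4) = 3 × 0.5184^1 × 0.4816^2 = 0.360711
P(M+6) = 0.4816^3 = 0.111702
The M+2 peak is largest (0.388273); scaling to 100 gives 35.88 : 100.00 : 92.90 : 28.77.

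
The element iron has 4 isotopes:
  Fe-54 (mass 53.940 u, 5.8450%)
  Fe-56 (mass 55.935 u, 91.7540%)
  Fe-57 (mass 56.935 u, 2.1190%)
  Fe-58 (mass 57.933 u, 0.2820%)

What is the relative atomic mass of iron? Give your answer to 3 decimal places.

Weight each isotope mass by its fractional abundance: 0.058450 × 53.940 + 0.917540 × 55.935 + 0.021190 × 56.935 + 0.002820 × 57.933
= 3.1528 + 51.3226 + 1.2065 + 0.1634 = 55.8453 u

55.845 u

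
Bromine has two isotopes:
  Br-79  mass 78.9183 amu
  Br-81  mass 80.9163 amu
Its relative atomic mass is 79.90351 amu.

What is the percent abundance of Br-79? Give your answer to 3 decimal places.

Let x be the fractional abundance of Br-79; then Br-81 has abundance 1 − x.
78.9183·x + 80.9163·(1 − x) = 79.90351
(78.9183 − 80.9163)·x = 79.90351 − 80.9163
x = -1.01279 / -1.9980 = 0.50690 → 50.690% Br-79, 49.310% Br-81.

50.690%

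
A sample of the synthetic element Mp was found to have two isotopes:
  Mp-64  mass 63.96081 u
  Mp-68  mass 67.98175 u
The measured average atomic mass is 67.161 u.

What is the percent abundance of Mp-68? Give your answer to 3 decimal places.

With x = fraction of Mp-64 (so Mp-68 is 1 − x):
63.96081·x + 67.98175·(1 − x) = 67.161
(63.96081 − 67.98175)·x = 67.161 − 67.98175
x = -0.82075 / -4.02094 = 0.20412 → 20.412% Mp-64, 79.588% Mp-68.

79.588%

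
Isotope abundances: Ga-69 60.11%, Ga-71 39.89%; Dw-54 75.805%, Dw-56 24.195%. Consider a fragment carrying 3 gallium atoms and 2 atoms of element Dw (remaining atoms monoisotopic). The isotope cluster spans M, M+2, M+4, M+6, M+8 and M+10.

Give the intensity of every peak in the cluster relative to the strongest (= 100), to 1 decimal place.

37.1 : 97.6 : 100.0 : 49.7 : 11.9 : 1.1

Gallium pattern (n=3): 0.21719018 : 0.43239309 : 0.28694328 : 0.06347345
Element Dw pattern (n=2): 0.5746398 : 0.36682039 : 0.0585398
Convolve the two distributions (both contribute in 2-u steps):
  M: 0.21719018×0.5746398 = 0.124806
  M+2: 0.21719018×0.36682039 + 0.43239309×0.5746398 = 0.328140
  M+4: 0.21719018×0.0585398 + 0.43239309×0.36682039 + 0.28694328×0.5746398 = 0.336214
  M+6: 0.43239309×0.0585398 + 0.28694328×0.36682039 + 0.06347345×0.5746398 = 0.167043
  M+8: 0.28694328×0.0585398 + 0.06347345×0.36682039 = 0.040081
  M+10: 0.06347345×0.0585398 = 0.003716
Scale to base peak (0.336214) = 100: 37.1 : 97.6 : 100.0 : 49.7 : 11.9 : 1.1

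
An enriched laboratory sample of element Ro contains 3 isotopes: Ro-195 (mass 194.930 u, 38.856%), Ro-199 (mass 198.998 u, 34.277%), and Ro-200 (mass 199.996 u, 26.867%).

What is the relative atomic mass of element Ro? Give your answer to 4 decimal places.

Average mass = Σ (abundance × isotope mass) = 0.38856 × 194.930 + 0.34277 × 198.998 + 0.26867 × 199.996
= 75.74200 + 68.21054 + 53.73293 = 197.68547 u

197.6855 u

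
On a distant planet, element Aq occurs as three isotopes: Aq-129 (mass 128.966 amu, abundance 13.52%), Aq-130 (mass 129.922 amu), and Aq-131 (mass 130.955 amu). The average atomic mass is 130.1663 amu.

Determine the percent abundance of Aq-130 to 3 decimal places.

Let x and y be the fractions of Aq-130 and Aq-131. Then x + y = 1 − 0.1352 = 0.8648 and 129.922x + 130.955y = 130.1663 − 0.1352×128.966 = 112.7300968.
Substituting: 129.922x + 130.955(0.8648 − x) = 112.7300968
(129.922 − 130.955)x = -0.5197872  ⇒  x = 0.50318, y = 0.36162
Aq-130: 50.318%, Aq-131: 36.162%.

50.318%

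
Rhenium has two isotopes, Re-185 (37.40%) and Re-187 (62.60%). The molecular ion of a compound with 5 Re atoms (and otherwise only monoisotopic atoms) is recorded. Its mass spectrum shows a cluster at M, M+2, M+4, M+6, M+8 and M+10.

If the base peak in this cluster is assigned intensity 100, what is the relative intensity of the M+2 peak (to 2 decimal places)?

Term probabilities: M 0.0073, M+2 0.0612, M+4 0.2050, M+6 0.3431, M+8 0.2872, M+10 0.0961. Base peak = M+6.
P(M+6) = C(5,3) × 0.3740^2 × 0.6260^3 = 10 × 0.139876 × 0.24531438 = 0.343136 (base)
P(M+2) = C(5,1) × 0.3740^4 × 0.6260^1 = 5 × 0.0195653 × 0.6260 = 0.061239
Relative intensity = 0.061239 / 0.343136 × 100 = 17.85

17.85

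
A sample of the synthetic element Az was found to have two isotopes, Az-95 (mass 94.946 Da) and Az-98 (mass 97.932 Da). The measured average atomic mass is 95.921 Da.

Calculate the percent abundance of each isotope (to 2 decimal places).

Az-95: 67.35%, Az-98: 32.65%

Writing the weighted mean with unknown fraction x of Az-95:
94.946·x + 97.932·(1 − x) = 95.921
(94.946 − 97.932)·x = 95.921 − 97.932
x = -2.011 / -2.986 = 0.67348 → 67.35% Az-95, 32.65% Az-98.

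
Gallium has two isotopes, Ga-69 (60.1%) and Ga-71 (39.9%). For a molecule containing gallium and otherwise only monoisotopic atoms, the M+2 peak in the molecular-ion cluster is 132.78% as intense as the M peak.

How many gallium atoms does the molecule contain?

2

With n Ga atoms, P(M+2)/P(M) = C(n,1)·p^(n−1)q / p^n = n·q/p = n · 0.399/0.601.
n = 1.3278 × 0.601/0.399 = 2.00 ≈ 2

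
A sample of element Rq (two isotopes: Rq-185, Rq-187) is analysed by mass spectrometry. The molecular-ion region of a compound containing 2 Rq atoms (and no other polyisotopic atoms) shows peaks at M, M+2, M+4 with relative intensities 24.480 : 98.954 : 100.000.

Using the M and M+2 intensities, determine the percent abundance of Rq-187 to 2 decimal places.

66.90%

If p is the fraction of Rq that is Rq-185, then I(M+2)/I(M) = [C(2,1)·p^1·(1−p)] / p^2 = 2·(1−p)/p = 98.954/24.480 = 4.0422
(1−p)/p = 4.0422/2 = 2.0211  ⇒  p = 1/(1 + 2.0211) = 0.3310
Rq-185: 33.10%, Rq-187: 66.90%.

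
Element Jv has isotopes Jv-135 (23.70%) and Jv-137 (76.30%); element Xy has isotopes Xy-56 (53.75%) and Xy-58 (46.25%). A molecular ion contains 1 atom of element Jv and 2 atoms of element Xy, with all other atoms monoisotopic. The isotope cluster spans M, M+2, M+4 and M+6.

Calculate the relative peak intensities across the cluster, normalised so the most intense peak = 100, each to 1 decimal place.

Element Jv pattern (n=1): 0.2370 : 0.7630
Element Xy pattern (n=2): 0.28890625 : 0.4971875 : 0.21390625
Convolve the two distributions (both contribute in 2-u steps):
  M: 0.2370×0.28890625 = 0.068471
  M+2: 0.2370×0.4971875 + 0.7630×0.28890625 = 0.338269
  M+4: 0.2370×0.21390625 + 0.7630×0.4971875 = 0.430050
  M+6: 0.7630×0.21390625 = 0.163210
Scale to base peak (0.430050) = 100: 15.9 : 78.7 : 100.0 : 38.0

15.9 : 78.7 : 100.0 : 38.0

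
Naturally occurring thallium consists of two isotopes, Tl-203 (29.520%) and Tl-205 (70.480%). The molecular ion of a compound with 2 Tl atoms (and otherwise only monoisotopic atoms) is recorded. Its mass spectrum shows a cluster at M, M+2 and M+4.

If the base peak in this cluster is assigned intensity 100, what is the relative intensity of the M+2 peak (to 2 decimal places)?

(0.29520 + 0.70480)^2 gives M 0.0871, M+2 0.4161, M+4 0.4967; the largest is M+4.
P(M+4) = C(2,2) × 0.29520^0 × 0.70480^2 = 1 × 1.0000 × 0.49674304 = 0.496743 (base)
P(M+2) = C(2,1) × 0.29520^1 × 0.70480^1 = 2 × 0.2952 × 0.7048 = 0.416114
Relative intensity = 0.416114 / 0.496743 × 100 = 83.77

83.77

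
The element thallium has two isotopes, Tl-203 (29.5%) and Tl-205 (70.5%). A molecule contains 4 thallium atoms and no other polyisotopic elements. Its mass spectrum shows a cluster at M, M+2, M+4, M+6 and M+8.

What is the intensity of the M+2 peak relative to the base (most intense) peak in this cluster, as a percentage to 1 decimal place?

17.5%

Binomial terms of (0.295 + 0.705)^4: M 0.0076, M+2 0.0724, M+4 0.2595, M+6 0.4135, M+8 0.2470 → M+6 is the base peak.
P(M+6) = C(4,3) × 0.295^1 × 0.705^3 = 4 × 0.2950 × 0.35040263 = 0.413475 (base)
P(M+2) = C(4,1) × 0.295^3 × 0.705^1 = 4 × 0.02567237 × 0.7050 = 0.072396
Relative intensity = 0.072396 / 0.413475 × 100 = 17.5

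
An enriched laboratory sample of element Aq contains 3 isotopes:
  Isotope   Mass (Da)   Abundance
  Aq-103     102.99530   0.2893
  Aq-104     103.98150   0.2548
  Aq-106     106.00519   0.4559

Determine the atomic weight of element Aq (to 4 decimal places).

Average mass = Σ (abundance × isotope mass) = 0.2893 × 102.99530 + 0.2548 × 103.98150 + 0.4559 × 106.00519
= 29.796540 + 26.494486 + 48.327766 = 104.618792 Da

104.6188 Da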